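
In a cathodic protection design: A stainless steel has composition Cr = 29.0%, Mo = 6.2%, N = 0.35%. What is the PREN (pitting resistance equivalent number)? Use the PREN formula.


Apply the PREN formula: PREN = Cr + 3.3*Mo + 16*N
PREN = 29.0 + 3.3*6.2 + 16*0.35
PREN = 29.0 + 20.46 + 5.6 = 55.06

55.06


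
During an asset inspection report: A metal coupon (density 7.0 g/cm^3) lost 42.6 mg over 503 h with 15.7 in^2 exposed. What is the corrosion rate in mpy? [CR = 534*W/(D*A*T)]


Apply the mpy weight-loss relation: CR = 534 * W / (D * A * T)
Numerator: 534 * 42.6 = 22748.4
Denominator: 7.0 * 15.7 * 503 = 55279.7
CR = 22748.4 / 55279.7 = 0.412 mpy

0.412 mpy


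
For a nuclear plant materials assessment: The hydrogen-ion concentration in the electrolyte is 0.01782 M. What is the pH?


pH = −log10[H+]
pH = −log10(0.01782) = 1.75

1.75


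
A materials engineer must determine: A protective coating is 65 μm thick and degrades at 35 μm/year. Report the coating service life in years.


Service life = thickness / degradation rate
Life = 65 / 35 = 1.9 years

1.9 years


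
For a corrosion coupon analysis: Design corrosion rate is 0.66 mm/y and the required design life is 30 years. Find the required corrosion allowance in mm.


Corrosion allowance = CR × design life
CA = 0.66 * 30 = 19.8 mm

19.8 mm


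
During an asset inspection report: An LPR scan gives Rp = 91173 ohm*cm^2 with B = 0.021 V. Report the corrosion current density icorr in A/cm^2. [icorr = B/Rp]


Apply the Stern-Geary relation: icorr = B / Rp
icorr = 0.021 / 91173 = 2.303×10^-7 A/cm^2

2.303×10^-7 A/cm^2


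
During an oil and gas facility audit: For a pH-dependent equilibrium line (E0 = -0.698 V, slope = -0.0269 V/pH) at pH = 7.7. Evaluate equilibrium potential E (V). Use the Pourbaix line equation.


Apply the Pourbaix line equation: E = E0 + slope*pH
E = -0.698 + (-0.0269)*7.7 = -0.698 + (-0.20713) = -0.90513 V
Rounded to 4 decimal places: E = -0.9051 V

-0.9051 V


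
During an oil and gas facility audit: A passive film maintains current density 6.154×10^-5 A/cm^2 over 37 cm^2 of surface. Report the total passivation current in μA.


I = i_pass * A, then convert A → μA (×10^6)
I = 6.154×10^-5 * 37 * 10^6 = 2276.98 μA

2276.98 μA


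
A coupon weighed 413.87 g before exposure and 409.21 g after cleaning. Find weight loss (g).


Weight loss = initial − final
WL = 413.87 − 409.21 = 4.66 g

4.66 g


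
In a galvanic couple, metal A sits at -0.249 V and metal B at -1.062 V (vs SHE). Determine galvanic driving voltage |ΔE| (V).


Driving voltage is the absolute potential difference.
|ΔE| = |-0.249 − (-1.062)| = 0.813 V

0.813 V


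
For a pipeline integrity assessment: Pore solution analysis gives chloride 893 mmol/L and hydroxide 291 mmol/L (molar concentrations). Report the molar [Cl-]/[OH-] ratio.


Threshold parameter = [Cl-] / [OH-] (molar basis; both in mmol/L, so units cancel)
Ratio = 893 / 291 = 3.07

3.07


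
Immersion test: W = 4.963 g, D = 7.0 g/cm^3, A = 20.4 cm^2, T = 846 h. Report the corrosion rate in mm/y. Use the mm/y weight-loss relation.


Apply the mm/y weight-loss relation: CR = 87600 * W / (D * A * T)
Numerator: 87600 * 4.963 = 434758.8
Denominator: 7.0 * 20.4 * 846 = 120808.8
CR = 434758.8 / 120808.8 = 3.59873 mm/y

3.59873 mm/y


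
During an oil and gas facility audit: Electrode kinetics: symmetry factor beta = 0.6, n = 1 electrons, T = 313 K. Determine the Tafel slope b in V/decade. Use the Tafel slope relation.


Apply the Tafel slope relation: b = 2.303*R*T/(beta*n*F)
Numerator: 2.303 * 8.314 * 313 = 5993.06
Denominator: 0.6 * 1 * 96485 = 57891.0
b = 5993.06 / 57891.0 = 0.104 V/decade

0.104 V/decade


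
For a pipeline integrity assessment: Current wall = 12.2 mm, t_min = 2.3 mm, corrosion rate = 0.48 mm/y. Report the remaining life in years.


Apply the remaining-life relation: RL = (t_current − t_min) / CR
RL = (12.2 − 2.3) / 0.48 = 9.9 / 0.48 = 20.6 years

20.6 years


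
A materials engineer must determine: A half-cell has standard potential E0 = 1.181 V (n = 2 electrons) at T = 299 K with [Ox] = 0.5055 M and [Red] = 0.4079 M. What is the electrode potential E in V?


Apply the Nernst equation: E = E0 + (RT/nF)*ln([Ox]/[Red])
Step 1: RT/nF = 8.314*299/(2*96485) = 0.01288224 V
Step 2: [Ox]/[Red] = 0.5055/0.4079 = 1.239274
Step 3: ln(1.239274) = 0.214526
Step 4: correction = 0.01288224 * 0.214526 = 0.003 V
E = 1.181 + 0.003 = 1.184 V

1.184 V


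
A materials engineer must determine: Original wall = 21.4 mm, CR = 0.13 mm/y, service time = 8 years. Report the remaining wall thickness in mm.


Remaining wall = original − CR × time
t = 21.4 − 0.13*8 = 21.4 − 1.04 = 20.36 mm

20.36 mm


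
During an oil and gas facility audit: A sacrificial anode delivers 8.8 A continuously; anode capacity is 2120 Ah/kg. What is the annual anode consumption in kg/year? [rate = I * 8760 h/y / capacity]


Annual consumption = current * hours per year / capacity
Rate = 8.8 * 8760 / 2120 = 36.4 kg/year

36.4 kg/year


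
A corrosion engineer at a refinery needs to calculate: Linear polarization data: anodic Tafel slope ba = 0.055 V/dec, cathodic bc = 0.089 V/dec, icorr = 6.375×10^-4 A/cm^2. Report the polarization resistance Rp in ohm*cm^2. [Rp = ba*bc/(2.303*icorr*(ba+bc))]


Apply the Stern-Geary equation: Rp = ba*bc / (2.303*icorr*(ba+bc))
ba*bc = 0.055*0.089 = 0.004895
ba+bc = 0.144; 2.303*icorr*(ba+bc) = 2.303*6.375×10^-4*0.144 = 2.114154×10^-4
Rp = 0.004895 / 2.114154×10^-4 = 23.15 ohm*cm^2

23.15 ohm*cm^2


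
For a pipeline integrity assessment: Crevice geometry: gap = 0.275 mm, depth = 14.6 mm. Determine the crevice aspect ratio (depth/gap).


Aspect ratio = depth / gap
Ratio = 14.6 / 0.275 = 53.1

53.1


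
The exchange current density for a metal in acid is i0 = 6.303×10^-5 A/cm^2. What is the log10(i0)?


i0 = 6.303×10^-5 A/cm^2
log10(i0) = -4.2

-4.2


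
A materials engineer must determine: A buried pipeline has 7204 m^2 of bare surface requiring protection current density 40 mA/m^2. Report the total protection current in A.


I = area * current density, then convert mA → A (÷1000)
I = 7204 * 40 / 1000 = 288.16 A

288.16 A


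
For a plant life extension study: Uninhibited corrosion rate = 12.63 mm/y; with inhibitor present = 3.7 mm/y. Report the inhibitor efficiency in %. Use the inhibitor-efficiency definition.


Apply the inhibitor-efficiency definition: IE = (CR_blank − CR_inh)/CR_blank × 100
IE = (12.63 − 3.7) / 12.63 × 100
IE = 8.93 / 12.63 × 100 = 70.7 %

70.7 %


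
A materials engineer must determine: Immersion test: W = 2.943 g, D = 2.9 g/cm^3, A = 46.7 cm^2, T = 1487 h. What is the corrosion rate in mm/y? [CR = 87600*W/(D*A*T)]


Apply the mm/y weight-loss relation: CR = 87600 * W / (D * A * T)
Numerator: 87600 * 2.943 = 257806.8
Denominator: 2.9 * 46.7 * 1487 = 201384.41
CR = 257806.8 / 201384.41 = 1.280173 mm/y

1.280173 mm/y


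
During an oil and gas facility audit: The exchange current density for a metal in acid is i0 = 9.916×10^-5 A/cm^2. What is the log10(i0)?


i0 = 9.916×10^-5 A/cm^2
log10(i0) = -4.004

-4.004


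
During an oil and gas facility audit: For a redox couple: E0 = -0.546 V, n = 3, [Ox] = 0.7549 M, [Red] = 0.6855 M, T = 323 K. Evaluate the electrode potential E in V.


Apply the Nernst equation: E = E0 + (RT/nF)*ln([Ox]/[Red])
Step 1: RT/nF = 8.314*323/(3*96485) = 0.00927751 V
Step 2: [Ox]/[Red] = 0.7549/0.6855 = 1.10124
Step 3: ln(1.10124) = 0.096437
Step 4: correction = 0.00927751 * 0.096437 = 0.001 V
E = -0.546 + 0.001 = -0.545 V

-0.545 V


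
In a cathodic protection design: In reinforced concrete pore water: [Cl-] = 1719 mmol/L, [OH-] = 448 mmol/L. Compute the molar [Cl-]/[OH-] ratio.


Threshold parameter = [Cl-] / [OH-] (molar basis; both in mmol/L, so units cancel)
Ratio = 1719 / 448 = 3.84

3.84


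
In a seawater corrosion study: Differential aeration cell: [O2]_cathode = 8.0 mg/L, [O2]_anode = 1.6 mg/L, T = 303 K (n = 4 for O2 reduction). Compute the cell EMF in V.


Apply the Nernst concentration-cell relation: E = (RT/nF)*ln(C_cathode/C_anode)
RT/nF = 8.314*303/(4*96485) = 0.00652729 V
ln(8.0/1.6) = 1.60944
E = 0.00652729 * 1.60944 = 0.01051 V

0.01051 V


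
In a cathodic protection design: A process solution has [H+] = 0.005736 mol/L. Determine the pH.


pH = −log10[H+]
pH = −log10(0.005736) = 2.24

2.24


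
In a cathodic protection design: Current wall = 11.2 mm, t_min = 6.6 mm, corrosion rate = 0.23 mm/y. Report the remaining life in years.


Apply the remaining-life relation: RL = (t_current − t_min) / CR
RL = (11.2 − 6.6) / 0.23 = 4.6 / 0.23 = 20.0 years

20.0 years


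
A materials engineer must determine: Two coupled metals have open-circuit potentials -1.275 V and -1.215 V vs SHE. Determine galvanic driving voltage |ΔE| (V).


Driving voltage is the absolute potential difference.
|ΔE| = |-1.275 − (-1.215)| = 0.06 V

0.06 V


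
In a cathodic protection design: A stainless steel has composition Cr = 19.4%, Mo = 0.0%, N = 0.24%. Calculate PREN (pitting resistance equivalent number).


Apply the PREN formula: PREN = Cr + 3.3*Mo + 16*N
PREN = 19.4 + 3.3*0.0 + 16*0.24
PREN = 19.4 + 0.0 + 3.84 = 23.24

23.24


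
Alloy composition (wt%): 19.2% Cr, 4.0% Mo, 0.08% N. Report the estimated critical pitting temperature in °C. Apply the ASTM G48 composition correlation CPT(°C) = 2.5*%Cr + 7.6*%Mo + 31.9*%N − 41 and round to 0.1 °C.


Apply the ASTM G48 empirical CPT estimate: CPT(°C) = 2.5*%Cr + 7.6*%Mo + 31.9*%N − 41
2.5*19.2 = 48; 7.6*4.0 = 30.4; 31.9*0.08 = 2.552
CPT = 48 + 30.4 + 2.552 − 41 = 39.952 °C
Rounded to 0.1 °C: CPT ≈ 40.0 °C

40.0 °C


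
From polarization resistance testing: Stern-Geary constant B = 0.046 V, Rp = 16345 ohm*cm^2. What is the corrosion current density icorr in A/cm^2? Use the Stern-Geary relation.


Apply the Stern-Geary relation: icorr = B / Rp
icorr = 0.046 / 16345 = 2.814×10^-6 A/cm^2

2.814×10^-6 A/cm^2


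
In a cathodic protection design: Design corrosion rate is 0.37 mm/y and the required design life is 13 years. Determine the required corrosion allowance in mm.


Corrosion allowance = CR × design life
CA = 0.37 * 13 = 4.81 mm

4.81 mm


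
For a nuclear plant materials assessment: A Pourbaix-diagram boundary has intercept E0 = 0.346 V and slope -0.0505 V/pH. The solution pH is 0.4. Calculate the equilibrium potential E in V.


Apply the Pourbaix line equation: E = E0 + slope*pH
E = 0.346 + (-0.0505)*0.4 = 0.346 + (-0.0202) = 0.3258 V
Rounded to 3 decimal places: E = 0.326 V

0.326 V


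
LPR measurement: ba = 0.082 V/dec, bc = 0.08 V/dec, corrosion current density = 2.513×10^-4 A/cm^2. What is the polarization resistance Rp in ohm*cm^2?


Apply the Stern-Geary equation: Rp = ba*bc / (2.303*icorr*(ba+bc))
ba*bc = 0.082*0.08 = 0.00656
ba+bc = 0.162; 2.303*icorr*(ba+bc) = 2.303*2.513×10^-4*0.162 = 9.3756512×10^-5
Rp = 0.00656 / 9.3756512×10^-5 = 70.0 ohm*cm^2

70.0 ohm*cm^2


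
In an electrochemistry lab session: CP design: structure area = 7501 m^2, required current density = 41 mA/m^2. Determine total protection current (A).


I = area * current density, then convert mA → A (÷1000)
I = 7501 * 41 / 1000 = 307.54 A

307.54 A


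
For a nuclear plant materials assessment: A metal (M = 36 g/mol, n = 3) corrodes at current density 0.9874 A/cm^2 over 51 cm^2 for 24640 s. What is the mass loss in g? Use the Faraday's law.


Apply Faraday's law: m = i*A*t*M / (n*F)
Total charge passed Q = i*A*t = 0.9874*51*24640 = 1240806.336 C
m = Q*M/(n*F) = 1240806.336*36/(3*96485) = 154.321 g

154.321 g


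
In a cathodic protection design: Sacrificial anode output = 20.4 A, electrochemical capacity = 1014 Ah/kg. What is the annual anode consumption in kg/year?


Annual consumption = current * hours per year / capacity
Rate = 20.4 * 8760 / 1014 = 176.2 kg/year

176.2 kg/year


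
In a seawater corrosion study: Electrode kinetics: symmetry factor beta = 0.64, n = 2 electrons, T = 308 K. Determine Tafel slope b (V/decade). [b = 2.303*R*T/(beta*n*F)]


Apply the Tafel slope relation: b = 2.303*R*T/(beta*n*F)
Numerator: 2.303 * 8.314 * 308 = 5897.32
Denominator: 0.64 * 2 * 96485 = 123500.8
b = 5897.32 / 123500.8 = 0.0478 V/decade

0.0478 V/decade


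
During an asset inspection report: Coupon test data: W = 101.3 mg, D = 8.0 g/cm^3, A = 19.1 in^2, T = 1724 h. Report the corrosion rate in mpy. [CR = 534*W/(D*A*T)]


Apply the mpy weight-loss relation: CR = 534 * W / (D * A * T)
Numerator: 534 * 101.3 = 54094.2
Denominator: 8.0 * 19.1 * 1724 = 263427.2
CR = 54094.2 / 263427.2 = 0.2053 mpy

0.2053 mpy


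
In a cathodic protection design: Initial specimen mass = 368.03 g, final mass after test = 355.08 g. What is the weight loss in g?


Weight loss = initial − final
WL = 368.03 − 355.08 = 12.95 g

12.95 g


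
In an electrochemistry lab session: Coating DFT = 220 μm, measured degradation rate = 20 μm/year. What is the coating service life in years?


Service life = thickness / degradation rate
Life = 220 / 20 = 11.0 years

11.0 years


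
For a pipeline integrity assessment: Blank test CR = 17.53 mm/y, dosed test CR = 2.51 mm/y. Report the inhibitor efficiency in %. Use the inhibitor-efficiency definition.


Apply the inhibitor-efficiency definition: IE = (CR_blank − CR_inh)/CR_blank × 100
IE = (17.53 − 2.51) / 17.53 × 100
IE = 15.02 / 17.53 × 100 = 85.7 %

85.7 %


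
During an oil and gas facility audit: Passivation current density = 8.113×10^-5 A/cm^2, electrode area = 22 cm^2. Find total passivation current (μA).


I = i_pass * A, then convert A → μA (×10^6)
I = 8.113×10^-5 * 22 * 10^6 = 1784.86 μA

1784.86 μA


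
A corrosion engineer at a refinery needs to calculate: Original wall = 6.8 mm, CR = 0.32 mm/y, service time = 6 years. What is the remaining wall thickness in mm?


Remaining wall = original − CR × time
t = 6.8 − 0.32*6 = 6.8 − 1.92 = 4.88 mm

4.88 mm


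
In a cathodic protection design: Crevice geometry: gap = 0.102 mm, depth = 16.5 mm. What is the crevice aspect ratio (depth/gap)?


Aspect ratio = depth / gap
Ratio = 16.5 / 0.102 = 161.8

161.8


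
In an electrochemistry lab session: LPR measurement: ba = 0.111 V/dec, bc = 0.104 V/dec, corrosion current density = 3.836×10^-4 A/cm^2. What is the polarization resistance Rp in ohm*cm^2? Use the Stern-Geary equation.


Apply the Stern-Geary equation: Rp = ba*bc / (2.303*icorr*(ba+bc))
ba*bc = 0.111*0.104 = 0.011544
ba+bc = 0.215; 2.303*icorr*(ba+bc) = 2.303*3.836×10^-4*0.215 = 1.8993762×10^-4
Rp = 0.011544 / 1.8993762×10^-4 = 60.8 ohm*cm^2

60.8 ohm*cm^2


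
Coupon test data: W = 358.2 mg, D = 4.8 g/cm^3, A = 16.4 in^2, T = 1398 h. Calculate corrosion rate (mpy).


Apply the mpy weight-loss relation: CR = 534 * W / (D * A * T)
Numerator: 534 * 358.2 = 191278.8
Denominator: 4.8 * 16.4 * 1398 = 110050.56
CR = 191278.8 / 110050.56 = 1.7381 mpy

1.7381 mpy


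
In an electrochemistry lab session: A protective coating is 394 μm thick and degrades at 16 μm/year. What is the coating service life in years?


Service life = thickness / degradation rate
Life = 394 / 16 = 24.6 years

24.6 years


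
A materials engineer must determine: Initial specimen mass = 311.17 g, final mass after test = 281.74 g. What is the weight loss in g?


Weight loss = initial − final
WL = 311.17 − 281.74 = 29.43 g

29.43 g


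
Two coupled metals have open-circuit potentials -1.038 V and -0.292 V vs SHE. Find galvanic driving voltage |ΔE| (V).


Driving voltage is the absolute potential difference.
|ΔE| = |-1.038 − (-0.292)| = 0.746 V

0.746 V


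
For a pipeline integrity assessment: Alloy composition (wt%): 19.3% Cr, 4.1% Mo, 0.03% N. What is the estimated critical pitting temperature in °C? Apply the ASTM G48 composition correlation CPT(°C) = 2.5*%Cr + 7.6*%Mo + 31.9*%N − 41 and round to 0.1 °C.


Apply the ASTM G48 empirical CPT estimate: CPT(°C) = 2.5*%Cr + 7.6*%Mo + 31.9*%N − 41
2.5*19.3 = 48.25; 7.6*4.1 = 31.16; 31.9*0.03 = 0.957
CPT = 48.25 + 31.16 + 0.957 − 41 = 39.367 °C
Rounded to 0.1 °C: CPT ≈ 39.4 °C

39.4 °C


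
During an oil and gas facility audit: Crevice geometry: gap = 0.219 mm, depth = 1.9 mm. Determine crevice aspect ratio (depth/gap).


Aspect ratio = depth / gap
Ratio = 1.9 / 0.219 = 8.7

8.7


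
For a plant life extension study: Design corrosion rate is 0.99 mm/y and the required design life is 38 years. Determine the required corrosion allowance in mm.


Corrosion allowance = CR × design life
CA = 0.99 * 38 = 37.62 mm

37.62 mm


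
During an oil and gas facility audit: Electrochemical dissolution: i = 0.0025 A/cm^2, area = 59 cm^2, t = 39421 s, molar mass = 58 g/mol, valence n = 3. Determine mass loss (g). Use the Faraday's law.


Apply Faraday's law: m = i*A*t*M / (n*F)
Total charge passed Q = i*A*t = 0.0025*59*39421 = 5814.5975 C
m = Q*M/(n*F) = 5814.5975*58/(3*96485) = 1.165 g

1.165 g


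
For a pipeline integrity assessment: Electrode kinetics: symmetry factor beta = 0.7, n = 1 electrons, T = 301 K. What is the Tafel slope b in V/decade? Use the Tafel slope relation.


Apply the Tafel slope relation: b = 2.303*R*T/(beta*n*F)
Numerator: 2.303 * 8.314 * 301 = 5763.29
Denominator: 0.7 * 1 * 96485 = 67539.5
b = 5763.29 / 67539.5 = 0.0853 V/decade

0.0853 V/decade


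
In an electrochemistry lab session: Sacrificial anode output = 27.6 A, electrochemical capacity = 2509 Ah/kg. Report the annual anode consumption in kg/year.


Annual consumption = current * hours per year / capacity
Rate = 27.6 * 8760 / 2509 = 96.4 kg/year

96.4 kg/year


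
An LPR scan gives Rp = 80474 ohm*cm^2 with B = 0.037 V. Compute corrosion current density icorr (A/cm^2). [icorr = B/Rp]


Apply the Stern-Geary relation: icorr = B / Rp
icorr = 0.037 / 80474 = 4.598×10^-7 A/cm^2

4.598×10^-7 A/cm^2


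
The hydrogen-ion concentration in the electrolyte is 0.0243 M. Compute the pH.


pH = −log10[H+]
pH = −log10(0.0243) = 1.61

1.61


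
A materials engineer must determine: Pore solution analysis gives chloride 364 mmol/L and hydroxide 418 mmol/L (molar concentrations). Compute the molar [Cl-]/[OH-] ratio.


Threshold parameter = [Cl-] / [OH-] (molar basis; both in mmol/L, so units cancel)
Ratio = 364 / 418 = 0.87

0.87


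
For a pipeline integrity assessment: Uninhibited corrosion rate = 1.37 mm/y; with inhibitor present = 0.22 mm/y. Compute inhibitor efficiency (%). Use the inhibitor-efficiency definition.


Apply the inhibitor-efficiency definition: IE = (CR_blank − CR_inh)/CR_blank × 100
IE = (1.37 − 0.22) / 1.37 × 100
IE = 1.15 / 1.37 × 100 = 83.9 %

83.9 %


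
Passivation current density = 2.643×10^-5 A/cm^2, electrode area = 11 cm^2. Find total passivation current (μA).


I = i_pass * A, then convert A → μA (×10^6)
I = 2.643×10^-5 * 11 * 10^6 = 290.73 μA

290.73 μA


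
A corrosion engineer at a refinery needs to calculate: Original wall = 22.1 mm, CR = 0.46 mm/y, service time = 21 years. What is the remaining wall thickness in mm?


Remaining wall = original − CR × time
t = 22.1 − 0.46*21 = 22.1 − 9.66 = 12.44 mm

12.44 mm


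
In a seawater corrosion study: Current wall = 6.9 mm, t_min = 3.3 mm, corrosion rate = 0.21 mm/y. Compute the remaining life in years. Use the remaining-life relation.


Apply the remaining-life relation: RL = (t_current − t_min) / CR
RL = (6.9 − 3.3) / 0.21 = 3.6 / 0.21 = 17.1 years

17.1 years


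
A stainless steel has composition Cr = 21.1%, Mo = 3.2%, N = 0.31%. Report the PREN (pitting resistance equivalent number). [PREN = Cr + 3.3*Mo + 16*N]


Apply the PREN formula: PREN = Cr + 3.3*Mo + 16*N
PREN = 21.1 + 3.3*3.2 + 16*0.31
PREN = 21.1 + 10.56 + 4.96 = 36.62

36.62


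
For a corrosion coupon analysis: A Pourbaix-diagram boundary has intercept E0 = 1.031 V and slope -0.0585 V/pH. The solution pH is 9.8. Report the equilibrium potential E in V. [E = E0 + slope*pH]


Apply the Pourbaix line equation: E = E0 + slope*pH
E = 1.031 + (-0.0585)*9.8 = 1.031 + (-0.5733) = 0.4577 V
Rounded to 4 decimal places: E = 0.4577 V

0.4577 V


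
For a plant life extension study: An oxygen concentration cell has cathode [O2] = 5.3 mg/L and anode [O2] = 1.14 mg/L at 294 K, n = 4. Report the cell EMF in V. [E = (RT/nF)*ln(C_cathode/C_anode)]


Apply the Nernst concentration-cell relation: E = (RT/nF)*ln(C_cathode/C_anode)
RT/nF = 8.314*294/(4*96485) = 0.00633341 V
ln(5.3/1.14) = 1.53668
E = 0.00633341 * 1.53668 = 0.00973 V

0.00973 V


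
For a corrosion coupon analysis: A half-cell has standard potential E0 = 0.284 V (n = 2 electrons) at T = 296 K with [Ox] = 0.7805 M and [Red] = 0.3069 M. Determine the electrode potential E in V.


Apply the Nernst equation: E = E0 + (RT/nF)*ln([Ox]/[Red])
Step 1: RT/nF = 8.314*296/(2*96485) = 0.01275299 V
Step 2: [Ox]/[Red] = 0.7805/0.3069 = 2.543174
Step 3: ln(2.543174) = 0.933413
Step 4: correction = 0.01275299 * 0.933413 = 0.012 V
E = 0.284 + 0.012 = 0.296 V

0.296 V


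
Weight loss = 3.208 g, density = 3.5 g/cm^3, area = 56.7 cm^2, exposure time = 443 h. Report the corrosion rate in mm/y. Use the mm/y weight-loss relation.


Apply the mm/y weight-loss relation: CR = 87600 * W / (D * A * T)
Numerator: 87600 * 3.208 = 281020.8
Denominator: 3.5 * 56.7 * 443 = 87913.35
CR = 281020.8 / 87913.35 = 3.1966 mm/y

3.1966 mm/y


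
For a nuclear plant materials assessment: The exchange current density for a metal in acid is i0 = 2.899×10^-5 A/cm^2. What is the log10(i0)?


i0 = 2.899×10^-5 A/cm^2
log10(i0) = -4.538

-4.538


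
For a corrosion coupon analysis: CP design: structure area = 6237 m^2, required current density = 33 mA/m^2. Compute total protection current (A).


I = area * current density, then convert mA → A (÷1000)
I = 6237 * 33 / 1000 = 205.82 A

205.82 A


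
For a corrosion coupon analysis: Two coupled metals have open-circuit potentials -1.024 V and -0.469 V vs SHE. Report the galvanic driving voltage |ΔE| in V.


Driving voltage is the absolute potential difference.
|ΔE| = |-1.024 − (-0.469)| = 0.555 V

0.555 V


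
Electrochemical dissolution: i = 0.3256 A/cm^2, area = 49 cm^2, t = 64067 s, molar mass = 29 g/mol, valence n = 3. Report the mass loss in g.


Apply Faraday's law: m = i*A*t*M / (n*F)
Total charge passed Q = i*A*t = 0.3256*49*64067 = 1022150.5448 C
m = Q*M/(n*F) = 1022150.5448*29/(3*96485) = 102.4075 g

102.4075 g


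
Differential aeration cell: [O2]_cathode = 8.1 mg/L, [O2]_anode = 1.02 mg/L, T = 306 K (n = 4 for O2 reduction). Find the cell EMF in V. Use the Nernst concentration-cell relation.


Apply the Nernst concentration-cell relation: E = (RT/nF)*ln(C_cathode/C_anode)
RT/nF = 8.314*306/(4*96485) = 0.00659192 V
ln(8.1/1.02) = 2.07206
E = 0.00659192 * 2.07206 = 0.01366 V

0.01366 V


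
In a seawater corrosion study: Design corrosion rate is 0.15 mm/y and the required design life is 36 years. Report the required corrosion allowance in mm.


Corrosion allowance = CR × design life
CA = 0.15 * 36 = 5.4 mm

5.4 mm


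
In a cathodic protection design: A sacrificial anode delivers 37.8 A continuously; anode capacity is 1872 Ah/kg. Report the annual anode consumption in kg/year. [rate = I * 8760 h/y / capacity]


Annual consumption = current * hours per year / capacity
Rate = 37.8 * 8760 / 1872 = 176.9 kg/year

176.9 kg/year


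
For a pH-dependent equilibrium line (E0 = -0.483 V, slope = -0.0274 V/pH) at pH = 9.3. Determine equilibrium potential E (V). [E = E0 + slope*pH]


Apply the Pourbaix line equation: E = E0 + slope*pH
E = -0.483 + (-0.0274)*9.3 = -0.483 + (-0.25482) = -0.73782 V
Rounded to 4 decimal places: E = -0.7378 V

-0.7378 V


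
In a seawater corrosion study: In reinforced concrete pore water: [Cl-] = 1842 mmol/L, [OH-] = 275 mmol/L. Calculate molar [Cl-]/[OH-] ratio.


Threshold parameter = [Cl-] / [OH-] (molar basis; both in mmol/L, so units cancel)
Ratio = 1842 / 275 = 6.7

6.7


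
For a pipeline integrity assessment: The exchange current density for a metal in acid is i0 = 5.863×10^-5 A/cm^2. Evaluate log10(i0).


i0 = 5.863×10^-5 A/cm^2
log10(i0) = -4.232

-4.232


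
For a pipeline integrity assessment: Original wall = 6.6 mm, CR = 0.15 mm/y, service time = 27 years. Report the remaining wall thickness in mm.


Remaining wall = original − CR × time
t = 6.6 − 0.15*27 = 6.6 − 4.05 = 2.55 mm

2.55 mm


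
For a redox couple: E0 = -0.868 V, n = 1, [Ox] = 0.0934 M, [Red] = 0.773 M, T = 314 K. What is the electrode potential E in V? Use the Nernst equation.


Apply the Nernst equation: E = E0 + (RT/nF)*ln([Ox]/[Red])
Step 1: RT/nF = 8.314*314/(1*96485) = 0.02705701 V
Step 2: [Ox]/[Red] = 0.0934/0.773 = 0.120828
Step 3: ln(0.120828) = -2.113387
Step 4: correction = 0.02705701 * -2.113387 = -0.057 V
E = -0.868 + -0.057 = -0.925 V

-0.925 V


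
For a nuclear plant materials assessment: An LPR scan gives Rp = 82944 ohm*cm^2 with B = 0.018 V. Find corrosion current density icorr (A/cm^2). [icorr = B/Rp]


Apply the Stern-Geary relation: icorr = B / Rp
icorr = 0.018 / 82944 = 2.17×10^-7 A/cm^2

2.17×10^-7 A/cm^2


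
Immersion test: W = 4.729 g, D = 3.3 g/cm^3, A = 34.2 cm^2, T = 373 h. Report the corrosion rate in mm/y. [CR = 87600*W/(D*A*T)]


Apply the mm/y weight-loss relation: CR = 87600 * W / (D * A * T)
Numerator: 87600 * 4.729 = 414260.4
Denominator: 3.3 * 34.2 * 373 = 42096.78
CR = 414260.4 / 42096.78 = 9.8407 mm/y

9.8407 mm/y


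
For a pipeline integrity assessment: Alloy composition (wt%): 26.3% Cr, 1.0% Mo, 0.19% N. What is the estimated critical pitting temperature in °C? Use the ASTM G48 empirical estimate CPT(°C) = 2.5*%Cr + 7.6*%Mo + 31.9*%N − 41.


Apply the ASTM G48 empirical CPT estimate: CPT(°C) = 2.5*%Cr + 7.6*%Mo + 31.9*%N − 41
2.5*26.3 = 65.75; 7.6*1.0 = 7.6; 31.9*0.19 = 6.061
CPT = 65.75 + 7.6 + 6.061 − 41 = 38.411 °C
Rounded to 0.1 °C: CPT ≈ 38.4 °C

38.4 °C


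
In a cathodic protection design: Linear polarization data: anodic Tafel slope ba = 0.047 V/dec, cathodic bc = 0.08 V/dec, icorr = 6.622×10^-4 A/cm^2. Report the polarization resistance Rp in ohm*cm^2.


Apply the Stern-Geary equation: Rp = ba*bc / (2.303*icorr*(ba+bc))
ba*bc = 0.047*0.08 = 0.00376
ba+bc = 0.127; 2.303*icorr*(ba+bc) = 2.303*6.622×10^-4*0.127 = 1.9368092×10^-4
Rp = 0.00376 / 1.9368092×10^-4 = 19.41 ohm*cm^2

19.41 ohm*cm^2


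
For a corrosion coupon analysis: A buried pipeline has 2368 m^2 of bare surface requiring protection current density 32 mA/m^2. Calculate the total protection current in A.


I = area * current density, then convert mA → A (÷1000)
I = 2368 * 32 / 1000 = 75.78 A

75.78 A


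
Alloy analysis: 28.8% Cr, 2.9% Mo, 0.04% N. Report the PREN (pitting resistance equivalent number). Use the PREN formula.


Apply the PREN formula: PREN = Cr + 3.3*Mo + 16*N
PREN = 28.8 + 3.3*2.9 + 16*0.04
PREN = 28.8 + 9.57 + 0.64 = 39.01

39.01


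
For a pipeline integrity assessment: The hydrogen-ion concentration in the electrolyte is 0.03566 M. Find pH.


pH = −log10[H+]
pH = −log10(0.03566) = 1.45

1.45


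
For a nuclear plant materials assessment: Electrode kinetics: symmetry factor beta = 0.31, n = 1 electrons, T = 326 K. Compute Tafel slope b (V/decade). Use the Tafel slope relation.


Apply the Tafel slope relation: b = 2.303*R*T/(beta*n*F)
Numerator: 2.303 * 8.314 * 326 = 6241.97
Denominator: 0.31 * 1 * 96485 = 29910.35
b = 6241.97 / 29910.35 = 0.2087 V/decade

0.2087 V/decade


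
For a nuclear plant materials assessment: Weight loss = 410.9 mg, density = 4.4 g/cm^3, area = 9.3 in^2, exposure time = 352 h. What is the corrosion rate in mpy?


Apply the mpy weight-loss relation: CR = 534 * W / (D * A * T)
Numerator: 534 * 410.9 = 219420.6
Denominator: 4.4 * 9.3 * 352 = 14403.84
CR = 219420.6 / 14403.84 = 15.233 mpy

15.233 mpy


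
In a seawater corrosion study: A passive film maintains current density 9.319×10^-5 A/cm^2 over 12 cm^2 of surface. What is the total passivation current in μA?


I = i_pass * A, then convert A → μA (×10^6)
I = 9.319×10^-5 * 12 * 10^6 = 1118.28 μA

1118.28 μA


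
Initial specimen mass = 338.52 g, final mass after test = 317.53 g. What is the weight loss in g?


Weight loss = initial − final
WL = 338.52 − 317.53 = 20.99 g

20.99 g


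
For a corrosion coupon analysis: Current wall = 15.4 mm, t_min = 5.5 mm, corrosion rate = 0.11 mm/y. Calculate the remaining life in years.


Apply the remaining-life relation: RL = (t_current − t_min) / CR
RL = (15.4 − 5.5) / 0.11 = 9.9 / 0.11 = 90.0 years

90.0 years


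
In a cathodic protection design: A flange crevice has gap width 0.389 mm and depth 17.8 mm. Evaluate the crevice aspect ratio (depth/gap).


Aspect ratio = depth / gap
Ratio = 17.8 / 0.389 = 45.8

45.8


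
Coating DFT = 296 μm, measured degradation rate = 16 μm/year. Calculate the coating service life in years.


Service life = thickness / degradation rate
Life = 296 / 16 = 18.5 years

18.5 years


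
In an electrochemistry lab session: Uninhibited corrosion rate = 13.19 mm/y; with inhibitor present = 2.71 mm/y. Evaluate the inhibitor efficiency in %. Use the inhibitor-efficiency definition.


Apply the inhibitor-efficiency definition: IE = (CR_blank − CR_inh)/CR_blank × 100
IE = (13.19 − 2.71) / 13.19 × 100
IE = 10.48 / 13.19 × 100 = 79.5 %

79.5 %


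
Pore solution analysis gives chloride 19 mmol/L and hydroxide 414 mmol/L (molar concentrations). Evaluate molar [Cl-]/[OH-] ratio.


Threshold parameter = [Cl-] / [OH-] (molar basis; both in mmol/L, so units cancel)
Ratio = 19 / 414 = 0.05

0.05


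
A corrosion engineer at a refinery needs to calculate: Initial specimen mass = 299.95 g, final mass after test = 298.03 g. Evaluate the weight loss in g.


Weight loss = initial − final
WL = 299.95 − 298.03 = 1.92 g

1.92 g


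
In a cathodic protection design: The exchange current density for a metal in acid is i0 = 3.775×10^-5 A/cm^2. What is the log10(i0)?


i0 = 3.775×10^-5 A/cm^2
log10(i0) = -4.423

-4.423


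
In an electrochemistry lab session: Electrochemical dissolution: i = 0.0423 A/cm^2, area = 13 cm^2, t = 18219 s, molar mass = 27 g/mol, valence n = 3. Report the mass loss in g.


Apply Faraday's law: m = i*A*t*M / (n*F)
Total charge passed Q = i*A*t = 0.0423*13*18219 = 10018.6281 C
m = Q*M/(n*F) = 10018.6281*27/(3*96485) = 0.9345 g

0.9345 g


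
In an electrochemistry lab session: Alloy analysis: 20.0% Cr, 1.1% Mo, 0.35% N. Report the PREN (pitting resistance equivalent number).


Apply the PREN formula: PREN = Cr + 3.3*Mo + 16*N
PREN = 20.0 + 3.3*1.1 + 16*0.35
PREN = 20.0 + 3.63 + 5.6 = 29.23

29.23


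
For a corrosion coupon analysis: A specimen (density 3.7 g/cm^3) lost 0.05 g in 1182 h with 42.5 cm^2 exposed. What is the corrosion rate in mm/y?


Apply the mm/y weight-loss relation: CR = 87600 * W / (D * A * T)
Numerator: 87600 * 0.05 = 4380.0
Denominator: 3.7 * 42.5 * 1182 = 185869.5
CR = 4380.0 / 185869.5 = 0.0236 mm/y

0.0236 mm/y


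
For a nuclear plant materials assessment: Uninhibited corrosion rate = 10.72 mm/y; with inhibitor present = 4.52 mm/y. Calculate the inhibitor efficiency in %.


Apply the inhibitor-efficiency definition: IE = (CR_blank − CR_inh)/CR_blank × 100
IE = (10.72 − 4.52) / 10.72 × 100
IE = 6.2 / 10.72 × 100 = 57.8 %

57.8 %


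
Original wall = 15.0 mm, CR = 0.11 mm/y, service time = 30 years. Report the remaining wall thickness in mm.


Remaining wall = original − CR × time
t = 15.0 − 0.11*30 = 15.0 − 3.3 = 11.7 mm

11.7 mm


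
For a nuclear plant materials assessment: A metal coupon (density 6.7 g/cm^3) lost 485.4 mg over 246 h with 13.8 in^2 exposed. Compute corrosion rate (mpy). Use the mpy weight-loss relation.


Apply the mpy weight-loss relation: CR = 534 * W / (D * A * T)
Numerator: 534 * 485.4 = 259203.6
Denominator: 6.7 * 13.8 * 246 = 22745.16
CR = 259203.6 / 22745.16 = 11.39599 mpy

11.39599 mpy


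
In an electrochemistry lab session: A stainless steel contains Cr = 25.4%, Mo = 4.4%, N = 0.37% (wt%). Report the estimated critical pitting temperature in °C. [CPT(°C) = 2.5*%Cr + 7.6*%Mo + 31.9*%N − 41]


Apply the ASTM G48 empirical CPT estimate: CPT(°C) = 2.5*%Cr + 7.6*%Mo + 31.9*%N − 41
2.5*25.4 = 63.5; 7.6*4.4 = 33.44; 31.9*0.37 = 11.803
CPT = 63.5 + 33.44 + 11.803 − 41 = 67.743 °C
Rounded to 0.1 °C: CPT ≈ 67.7 °C

67.7 °C


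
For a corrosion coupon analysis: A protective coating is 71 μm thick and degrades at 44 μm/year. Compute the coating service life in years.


Service life = thickness / degradation rate
Life = 71 / 44 = 1.6 years

1.6 years


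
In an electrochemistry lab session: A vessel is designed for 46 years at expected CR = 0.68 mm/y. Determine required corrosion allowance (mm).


Corrosion allowance = CR × design life
CA = 0.68 * 46 = 31.28 mm

31.28 mm


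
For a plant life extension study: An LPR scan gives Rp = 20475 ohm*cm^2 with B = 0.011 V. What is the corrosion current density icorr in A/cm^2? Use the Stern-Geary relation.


Apply the Stern-Geary relation: icorr = B / Rp
icorr = 0.011 / 20475 = 5.372×10^-7 A/cm^2

5.372×10^-7 A/cm^2


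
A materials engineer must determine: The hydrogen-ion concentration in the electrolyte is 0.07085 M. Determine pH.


pH = −log10[H+]
pH = −log10(0.07085) = 1.15

1.15


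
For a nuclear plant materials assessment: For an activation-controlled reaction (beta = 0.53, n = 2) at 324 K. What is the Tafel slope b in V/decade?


Apply the Tafel slope relation: b = 2.303*R*T/(beta*n*F)
Numerator: 2.303 * 8.314 * 324 = 6203.67
Denominator: 0.53 * 2 * 96485 = 102274.1
b = 6203.67 / 102274.1 = 0.061 V/decade

0.061 V/decade


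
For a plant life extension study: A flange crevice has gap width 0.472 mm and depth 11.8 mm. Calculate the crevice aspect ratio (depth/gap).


Aspect ratio = depth / gap
Ratio = 11.8 / 0.472 = 25.0

25.0


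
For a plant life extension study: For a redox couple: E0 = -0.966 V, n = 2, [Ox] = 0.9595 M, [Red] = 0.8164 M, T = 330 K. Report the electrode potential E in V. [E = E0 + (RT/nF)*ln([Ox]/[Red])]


Apply the Nernst equation: E = E0 + (RT/nF)*ln([Ox]/[Red])
Step 1: RT/nF = 8.314*330/(2*96485) = 0.01421786 V
Step 2: [Ox]/[Red] = 0.9595/0.8164 = 1.175282
Step 3: ln(1.175282) = 0.161508
Step 4: correction = 0.01421786 * 0.161508 = 0.0023 V
E = -0.966 + 0.0023 = -0.9637 V

-0.9637 V


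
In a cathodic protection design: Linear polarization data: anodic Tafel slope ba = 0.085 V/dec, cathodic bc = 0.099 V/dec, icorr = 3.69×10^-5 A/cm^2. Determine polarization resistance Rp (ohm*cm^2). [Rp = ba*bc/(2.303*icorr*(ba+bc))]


Apply the Stern-Geary equation: Rp = ba*bc / (2.303*icorr*(ba+bc))
ba*bc = 0.085*0.099 = 0.008415
ba+bc = 0.184; 2.303*icorr*(ba+bc) = 2.303*3.69×10^-5*0.184 = 1.5636449×10^-5
Rp = 0.008415 / 1.5636449×10^-5 = 538.17 ohm*cm^2

538.17 ohm*cm^2


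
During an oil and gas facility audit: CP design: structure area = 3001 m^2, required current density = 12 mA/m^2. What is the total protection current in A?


I = area * current density, then convert mA → A (÷1000)
I = 3001 * 12 / 1000 = 36.01 A

36.01 A


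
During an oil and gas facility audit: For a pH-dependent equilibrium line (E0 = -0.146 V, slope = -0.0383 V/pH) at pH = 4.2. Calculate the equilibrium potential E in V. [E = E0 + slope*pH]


Apply the Pourbaix line equation: E = E0 + slope*pH
E = -0.146 + (-0.0383)*4.2 = -0.146 + (-0.16086) = -0.30686 V
Rounded to 3 decimal places: E = -0.307 V

-0.307 V


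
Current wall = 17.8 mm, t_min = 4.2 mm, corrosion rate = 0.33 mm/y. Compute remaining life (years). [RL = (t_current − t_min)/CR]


Apply the remaining-life relation: RL = (t_current − t_min) / CR
RL = (17.8 − 4.2) / 0.33 = 13.6 / 0.33 = 41.2 years

41.2 years


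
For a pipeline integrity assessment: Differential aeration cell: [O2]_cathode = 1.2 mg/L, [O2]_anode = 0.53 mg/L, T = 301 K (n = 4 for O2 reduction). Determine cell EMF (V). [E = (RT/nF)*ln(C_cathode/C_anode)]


Apply the Nernst concentration-cell relation: E = (RT/nF)*ln(C_cathode/C_anode)
RT/nF = 8.314*301/(4*96485) = 0.0064842 V
ln(1.2/0.53) = 0.8172
E = 0.0064842 * 0.8172 = 0.0053 V

0.0053 V


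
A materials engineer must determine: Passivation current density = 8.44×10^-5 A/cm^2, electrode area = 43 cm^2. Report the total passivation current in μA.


I = i_pass * A, then convert A → μA (×10^6)
I = 8.44×10^-5 * 43 * 10^6 = 3629.2 μA

3629.2 μA


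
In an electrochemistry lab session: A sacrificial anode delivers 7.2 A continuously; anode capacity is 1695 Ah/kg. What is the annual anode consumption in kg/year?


Annual consumption = current * hours per year / capacity
Rate = 7.2 * 8760 / 1695 = 37.2 kg/year

37.2 kg/year


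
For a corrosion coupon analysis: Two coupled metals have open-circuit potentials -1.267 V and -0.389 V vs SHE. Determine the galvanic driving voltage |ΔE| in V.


Driving voltage is the absolute potential difference.
|ΔE| = |-1.267 − (-0.389)| = 0.878 V

0.878 V


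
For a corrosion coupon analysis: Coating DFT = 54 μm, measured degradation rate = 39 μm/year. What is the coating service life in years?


Service life = thickness / degradation rate
Life = 54 / 39 = 1.4 years

1.4 years


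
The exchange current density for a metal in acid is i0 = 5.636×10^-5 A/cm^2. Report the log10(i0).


i0 = 5.636×10^-5 A/cm^2
log10(i0) = -4.249

-4.249


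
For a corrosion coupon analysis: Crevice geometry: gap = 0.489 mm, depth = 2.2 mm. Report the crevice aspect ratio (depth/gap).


Aspect ratio = depth / gap
Ratio = 2.2 / 0.489 = 4.5

4.5


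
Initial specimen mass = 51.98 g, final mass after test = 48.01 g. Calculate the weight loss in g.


Weight loss = initial − final
WL = 51.98 − 48.01 = 3.97 g

3.97 g


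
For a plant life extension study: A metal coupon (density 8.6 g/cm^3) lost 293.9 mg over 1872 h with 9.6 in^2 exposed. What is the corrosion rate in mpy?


Apply the mpy weight-loss relation: CR = 534 * W / (D * A * T)
Numerator: 534 * 293.9 = 156942.6
Denominator: 8.6 * 9.6 * 1872 = 154552.32
CR = 156942.6 / 154552.32 = 1.015 mpy

1.015 mpy


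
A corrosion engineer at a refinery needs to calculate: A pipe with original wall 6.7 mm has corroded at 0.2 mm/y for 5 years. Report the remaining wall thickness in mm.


Remaining wall = original − CR × time
t = 6.7 − 0.2*5 = 6.7 − 1.0 = 5.7 mm

5.7 mm


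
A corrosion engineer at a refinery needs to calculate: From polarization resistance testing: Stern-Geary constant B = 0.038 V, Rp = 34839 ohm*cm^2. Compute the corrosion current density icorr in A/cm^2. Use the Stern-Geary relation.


Apply the Stern-Geary relation: icorr = B / Rp
icorr = 0.038 / 34839 = 1.091×10^-6 A/cm^2

1.091×10^-6 A/cm^2


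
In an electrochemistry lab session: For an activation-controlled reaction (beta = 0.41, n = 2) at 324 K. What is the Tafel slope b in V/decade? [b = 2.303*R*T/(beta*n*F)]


Apply the Tafel slope relation: b = 2.303*R*T/(beta*n*F)
Numerator: 2.303 * 8.314 * 324 = 6203.67
Denominator: 0.41 * 2 * 96485 = 79117.7
b = 6203.67 / 79117.7 = 0.0784 V/decade

0.0784 V/decade


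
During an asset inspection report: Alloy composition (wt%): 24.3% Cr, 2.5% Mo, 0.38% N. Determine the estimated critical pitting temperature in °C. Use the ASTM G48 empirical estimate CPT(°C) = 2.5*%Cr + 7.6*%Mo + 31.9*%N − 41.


Apply the ASTM G48 empirical CPT estimate: CPT(°C) = 2.5*%Cr + 7.6*%Mo + 31.9*%N − 41
2.5*24.3 = 60.75; 7.6*2.5 = 19; 31.9*0.38 = 12.122
CPT = 60.75 + 19 + 12.122 − 41 = 50.872 °C
Rounded to 0.1 °C: CPT ≈ 50.9 °C

50.9 °C
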